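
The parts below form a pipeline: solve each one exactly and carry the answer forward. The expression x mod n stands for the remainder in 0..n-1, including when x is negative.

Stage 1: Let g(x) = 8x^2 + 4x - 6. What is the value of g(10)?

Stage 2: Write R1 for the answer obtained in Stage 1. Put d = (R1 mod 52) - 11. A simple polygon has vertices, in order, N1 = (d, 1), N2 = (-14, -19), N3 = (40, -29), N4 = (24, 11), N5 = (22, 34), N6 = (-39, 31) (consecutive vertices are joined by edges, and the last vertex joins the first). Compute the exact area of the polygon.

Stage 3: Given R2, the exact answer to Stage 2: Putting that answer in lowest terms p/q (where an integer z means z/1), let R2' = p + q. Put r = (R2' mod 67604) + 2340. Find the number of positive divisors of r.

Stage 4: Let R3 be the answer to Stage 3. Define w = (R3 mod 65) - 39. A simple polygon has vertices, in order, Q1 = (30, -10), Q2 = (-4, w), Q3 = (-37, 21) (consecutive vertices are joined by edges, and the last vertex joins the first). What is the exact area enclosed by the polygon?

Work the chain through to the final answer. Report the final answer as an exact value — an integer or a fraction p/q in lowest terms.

Stage 1: 8*(10)^2 + 4*(10)^1 - 6 = (800) + (40) + (-6) = 834; answer 834
Stage 2: R1 = 834; d = -9; cross terms: (-9*-19 - -14*1)=185, (-14*-29 - 40*-19)=1166, (40*11 - 24*-29)=1136, (24*34 - 22*11)=574, (22*31 - -39*34)=2008, (-39*1 - -9*31)=240; twice the area = |5309| = 5309; area = 5309/2; answer 5309/2
Stage 3: R2 = 5309/2; threaded value p + q = 5311; r = 7651; 7651 = 7 * 1093; number of divisors = (1+1) * (1+1) = 4; answer 4
Stage 4: R3 = 4; w = -35; cross terms: (30*-35 - -4*-10)=-1090, (-4*21 - -37*-35)=-1379, (-37*-10 - 30*21)=-260; twice the area = |-2729| = 2729; area = 2729/2; answer 2729/2

2729/2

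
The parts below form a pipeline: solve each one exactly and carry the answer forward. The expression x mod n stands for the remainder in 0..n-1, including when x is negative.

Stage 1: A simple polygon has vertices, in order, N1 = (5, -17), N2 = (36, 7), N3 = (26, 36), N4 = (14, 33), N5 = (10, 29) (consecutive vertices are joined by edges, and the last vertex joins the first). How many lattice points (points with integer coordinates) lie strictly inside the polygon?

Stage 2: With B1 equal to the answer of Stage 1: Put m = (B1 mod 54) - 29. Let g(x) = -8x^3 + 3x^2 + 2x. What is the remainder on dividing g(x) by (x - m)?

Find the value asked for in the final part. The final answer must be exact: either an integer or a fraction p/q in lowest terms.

18057

Stage 1: cross terms: (5*7 - 36*-17)=647, (36*36 - 26*7)=1114, (26*33 - 14*36)=354, (14*29 - 10*33)=76, (10*-17 - 5*29)=-315; twice the area = |1876| = 1876; area = 938; boundary points = 1 + 1 + 3 + 4 + 1 = 10; strictly interior points = area - boundary/2 + 1 = 934; answer 934
Stage 2: B1 = 934; m = -13; remainder = value at the root: -8*(-13)^3 + 3*(-13)^2 + 2*(-13)^1 = (17576) + (507) + (-26) = 18057; answer 18057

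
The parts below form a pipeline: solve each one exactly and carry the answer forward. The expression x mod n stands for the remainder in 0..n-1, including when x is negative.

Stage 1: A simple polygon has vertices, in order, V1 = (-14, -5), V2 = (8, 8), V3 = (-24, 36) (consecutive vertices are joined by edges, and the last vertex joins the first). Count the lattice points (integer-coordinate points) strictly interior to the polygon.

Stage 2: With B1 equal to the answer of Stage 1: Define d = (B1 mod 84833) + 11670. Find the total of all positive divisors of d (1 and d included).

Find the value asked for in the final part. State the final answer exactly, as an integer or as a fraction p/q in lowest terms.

Stage 1: cross terms: (-14*8 - 8*-5)=-72, (8*36 - -24*8)=480, (-24*-5 - -14*36)=624; twice the area = |1032| = 1032; area = 516; boundary points = 1 + 4 + 1 = 6; strictly interior points = area - boundary/2 + 1 = 514; answer 514
Stage 2: B1 = 514; d = 12184; 12184 = 2^3 * 1523; sigma = (1 + 2 + 4 + 8) * (1 + 1523) = 15 * 1524 = 22860; answer 22860

22860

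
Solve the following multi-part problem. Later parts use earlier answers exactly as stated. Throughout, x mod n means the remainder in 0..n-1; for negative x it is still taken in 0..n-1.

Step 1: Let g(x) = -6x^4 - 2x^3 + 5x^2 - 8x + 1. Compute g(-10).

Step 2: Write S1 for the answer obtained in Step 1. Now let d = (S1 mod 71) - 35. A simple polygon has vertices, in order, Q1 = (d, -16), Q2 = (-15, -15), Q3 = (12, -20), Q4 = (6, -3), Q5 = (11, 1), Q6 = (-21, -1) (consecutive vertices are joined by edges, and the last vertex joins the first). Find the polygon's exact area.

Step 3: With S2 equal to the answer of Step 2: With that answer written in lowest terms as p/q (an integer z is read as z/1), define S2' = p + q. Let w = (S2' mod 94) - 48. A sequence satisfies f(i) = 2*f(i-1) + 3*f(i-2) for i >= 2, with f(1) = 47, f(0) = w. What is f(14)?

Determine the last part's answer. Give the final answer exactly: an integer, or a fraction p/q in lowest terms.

Step 1: -6*(-10)^4 - 2*(-10)^3 + 5*(-10)^2 - 8*(-10)^1 + 1 = (-60000) + (2000) + (500) + (80) + (1) = -57419; answer -57419
Step 2: S1 = -57419; d = -15; cross terms: (-15*-15 - -15*-16)=-15, (-15*-20 - 12*-15)=480, (12*-3 - 6*-20)=84, (6*1 - 11*-3)=39, (11*-1 - -21*1)=10, (-21*-16 - -15*-1)=321; twice the area = |919| = 919; area = 919/2; answer 919/2
Step 3: S2 = 919/2; threaded value p + q = 921; w = 27; f(2) = 2*(47) + 3*(27) = 175; iterating: f(2)=175, f(3)=491, f(4)=1507, f(5)=4487, f(6)=13495, f(7)=40451, f(8)=121387, f(9)=364127, f(10)=1092415, f(11)=3277211, f(12)=9831667, f(13)=29494967, f(14)=88484935; answer 88484935

88484935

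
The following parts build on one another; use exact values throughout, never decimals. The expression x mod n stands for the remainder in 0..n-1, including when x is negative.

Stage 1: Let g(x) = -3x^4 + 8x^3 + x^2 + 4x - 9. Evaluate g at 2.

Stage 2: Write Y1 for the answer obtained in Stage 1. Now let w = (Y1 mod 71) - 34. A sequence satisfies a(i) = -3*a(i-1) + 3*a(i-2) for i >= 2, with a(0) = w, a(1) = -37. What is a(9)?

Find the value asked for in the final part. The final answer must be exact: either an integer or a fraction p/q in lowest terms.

-887517

Stage 1: -3*(2)^4 + 8*(2)^3 + 1*(2)^2 + 4*(2)^1 - 9 = (-48) + (64) + (4) + (8) + (-9) = 19; answer 19
Stage 2: Y1 = 19; w = -15; a(2) = -3*(-37) + 3*(-15) = 66; iterating: a(2)=66, a(3)=-309, a(4)=1125, a(5)=-4302, a(6)=16281, a(7)=-61749, a(8)=234090, a(9)=-887517; answer -887517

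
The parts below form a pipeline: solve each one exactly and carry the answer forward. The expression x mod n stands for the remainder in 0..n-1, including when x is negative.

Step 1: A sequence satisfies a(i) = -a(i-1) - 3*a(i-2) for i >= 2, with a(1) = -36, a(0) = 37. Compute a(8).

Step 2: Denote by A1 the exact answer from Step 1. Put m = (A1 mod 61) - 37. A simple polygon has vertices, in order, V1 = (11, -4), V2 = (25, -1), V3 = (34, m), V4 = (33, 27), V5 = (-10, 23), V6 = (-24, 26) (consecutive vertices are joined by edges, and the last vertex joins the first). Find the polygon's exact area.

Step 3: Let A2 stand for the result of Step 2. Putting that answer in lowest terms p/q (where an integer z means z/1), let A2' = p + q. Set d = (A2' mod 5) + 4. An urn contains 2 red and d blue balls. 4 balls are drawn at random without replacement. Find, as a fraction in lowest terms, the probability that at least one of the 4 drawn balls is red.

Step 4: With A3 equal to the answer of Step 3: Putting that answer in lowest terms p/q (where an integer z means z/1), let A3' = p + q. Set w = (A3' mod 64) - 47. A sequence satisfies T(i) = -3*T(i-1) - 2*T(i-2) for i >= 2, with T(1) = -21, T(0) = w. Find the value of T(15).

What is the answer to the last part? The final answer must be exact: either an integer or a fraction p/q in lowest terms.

-1408959

Step 1: a(2) = -1*(-36) - 3*(37) = -75; iterating: a(2)=-75, a(3)=183, a(4)=42, a(5)=-591, a(6)=465, a(7)=1308, a(8)=-2703; answer -2703
Step 2: A1 = -2703; m = 5; cross terms: (11*-1 - 25*-4)=89, (25*5 - 34*-1)=159, (34*27 - 33*5)=753, (33*23 - -10*27)=1029, (-10*26 - -24*23)=292, (-24*-4 - 11*26)=-190; twice the area = |2132| = 2132; area = 1066; answer 1066
Step 3: A2 = 1066; threaded value p + q = 1067; d = 6; total draws C(8,4) = 70; complement C(6,4) = 15; favorable 70 - 15 = 55; P = 11/14; answer 11/14
Step 4: A3 = 11/14; threaded value p + q = 25; w = -22; T(2) = -3*(-21) - 2*(-22) = 107; iterating: T(2)=107, T(3)=-279, T(4)=623, T(5)=-1311, T(6)=2687, T(7)=-5439, T(8)=10943, T(9)=-21951, T(10)=43967, T(11)=-87999, T(12)=176063, T(13)=-352191, T(14)=704447, T(15)=-1408959; answer -1408959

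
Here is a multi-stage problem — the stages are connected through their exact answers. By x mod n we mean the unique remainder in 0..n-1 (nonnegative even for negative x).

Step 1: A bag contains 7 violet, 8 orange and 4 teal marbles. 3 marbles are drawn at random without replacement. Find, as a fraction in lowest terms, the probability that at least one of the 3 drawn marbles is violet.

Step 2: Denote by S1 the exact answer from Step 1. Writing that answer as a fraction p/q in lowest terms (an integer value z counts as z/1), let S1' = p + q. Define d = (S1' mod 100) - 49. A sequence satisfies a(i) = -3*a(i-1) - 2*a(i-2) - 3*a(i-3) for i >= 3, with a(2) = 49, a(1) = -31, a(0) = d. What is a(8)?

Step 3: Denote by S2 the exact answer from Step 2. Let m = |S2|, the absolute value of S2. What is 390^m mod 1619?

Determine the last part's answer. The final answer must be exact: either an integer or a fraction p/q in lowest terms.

Step 1: total draws C(19,3) = 969; complement C(12,3) = 220; favorable 969 - 220 = 749; P = 749/969; answer 749/969
Step 2: S1 = 749/969; threaded value p + q = 1718; d = -31; a(3) = -3*(49) - 2*(-31) - 3*(-31) = 8; iterating: a(3)=8, a(4)=-29, a(5)=-76, a(6)=262, a(7)=-547, a(8)=1345; answer 1345
Step 3: S2 = 1345; m = 1345; squarings mod 1619: 390^1=390, 390^2=1533, 390^4=920, 390^8=1282, 390^16=239, 390^32=456, 390^64=704, 390^128=202, 390^256=329, 390^512=1387, 390^1024=397; 390^1345 = 390^1 * 390^64 * 390^256 * 390^1024 = 1097 (mod 1619); answer 1097

1097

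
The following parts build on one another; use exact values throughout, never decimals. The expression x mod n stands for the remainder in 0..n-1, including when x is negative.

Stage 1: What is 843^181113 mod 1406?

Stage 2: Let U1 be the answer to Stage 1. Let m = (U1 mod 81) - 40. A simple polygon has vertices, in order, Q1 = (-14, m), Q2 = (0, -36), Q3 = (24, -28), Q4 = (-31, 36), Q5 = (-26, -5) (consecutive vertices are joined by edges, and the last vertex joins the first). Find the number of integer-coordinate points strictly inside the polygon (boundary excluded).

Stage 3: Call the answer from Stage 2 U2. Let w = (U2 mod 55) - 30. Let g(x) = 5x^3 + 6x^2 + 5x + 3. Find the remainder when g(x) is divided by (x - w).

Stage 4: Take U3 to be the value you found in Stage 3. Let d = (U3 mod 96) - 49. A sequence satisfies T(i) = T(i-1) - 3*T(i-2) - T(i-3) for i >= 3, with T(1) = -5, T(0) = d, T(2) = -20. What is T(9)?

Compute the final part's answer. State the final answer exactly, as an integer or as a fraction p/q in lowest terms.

Stage 1: squarings mod 1406: 843^1=843, 843^2=619, 843^4=729, 843^8=1379, 843^16=729, 843^32=1379, 843^64=729, 843^128=1379, 843^256=729, 843^512=1379, 843^1024=729, 843^2048=1379, 843^4096=729, 843^8192=1379, 843^16384=729, 843^32768=1379, 843^65536=729, 843^131072=1379; 843^181113 = 843^1 * 843^8 * 843^16 * 843^32 * 843^64 * 843^256 * 843^512 * 843^16384 * 843^32768 * 843^131072 = 1141 (mod 1406); answer 1141
Stage 2: U1 = 1141; m = -33; cross terms: (-14*-36 - 0*-33)=504, (0*-28 - 24*-36)=864, (24*36 - -31*-28)=-4, (-31*-5 - -26*36)=1091, (-26*-33 - -14*-5)=788; twice the area = |3243| = 3243; area = 3243/2; boundary points = 1 + 8 + 1 + 1 + 4 = 15; strictly interior points = area - boundary/2 + 1 = 1615; answer 1615
Stage 3: U2 = 1615; w = -10; remainder = value at the root: 5*(-10)^3 + 6*(-10)^2 + 5*(-10)^1 + 3 = (-5000) + (600) + (-50) + (3) = -4447; answer -4447
Stage 4: U3 = -4447; d = 16; T(3) = 1*(-20) - 3*(-5) - 1*(16) = -21; iterating: T(3)=-21, T(4)=44, T(5)=127, T(6)=16, T(7)=-409, T(8)=-584, T(9)=627; answer 627

627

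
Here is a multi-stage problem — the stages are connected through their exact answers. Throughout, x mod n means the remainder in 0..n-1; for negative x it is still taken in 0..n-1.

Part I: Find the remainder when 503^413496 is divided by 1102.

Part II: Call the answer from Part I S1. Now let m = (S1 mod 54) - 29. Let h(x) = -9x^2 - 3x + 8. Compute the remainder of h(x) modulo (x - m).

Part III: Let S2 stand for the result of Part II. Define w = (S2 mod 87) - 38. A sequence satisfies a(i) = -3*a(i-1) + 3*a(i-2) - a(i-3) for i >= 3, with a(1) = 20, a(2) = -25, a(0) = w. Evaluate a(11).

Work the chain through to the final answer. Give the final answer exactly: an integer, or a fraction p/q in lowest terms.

Part I: squarings mod 1102: 503^1=503, 503^2=651, 503^4=633, 503^8=663, 503^16=973, 503^32=111, 503^64=199, 503^128=1031, 503^256=633, 503^512=663, 503^1024=973, 503^2048=111, 503^4096=199, 503^8192=1031, 503^16384=633, 503^32768=663, 503^65536=973, 503^131072=111, 503^262144=199; 503^413496 = 503^8 * 503^16 * 503^32 * 503^256 * 503^512 * 503^1024 * 503^2048 * 503^16384 * 503^131072 * 503^262144 = 761 (mod 1102); answer 761
Part II: S1 = 761; m = -24; remainder = value at the root: -9*(-24)^2 - 3*(-24)^1 + 8 = (-5184) + (72) + (8) = -5104; answer -5104
Part III: S2 = -5104; w = -9; a(3) = -3*(-25) + 3*(20) - 1*(-9) = 144; iterating: a(3)=144, a(4)=-527, a(5)=2038, a(6)=-7839, a(7)=30158, a(8)=-116029, a(9)=446400, a(10)=-1717445, a(11)=6607564; answer 6607564

6607564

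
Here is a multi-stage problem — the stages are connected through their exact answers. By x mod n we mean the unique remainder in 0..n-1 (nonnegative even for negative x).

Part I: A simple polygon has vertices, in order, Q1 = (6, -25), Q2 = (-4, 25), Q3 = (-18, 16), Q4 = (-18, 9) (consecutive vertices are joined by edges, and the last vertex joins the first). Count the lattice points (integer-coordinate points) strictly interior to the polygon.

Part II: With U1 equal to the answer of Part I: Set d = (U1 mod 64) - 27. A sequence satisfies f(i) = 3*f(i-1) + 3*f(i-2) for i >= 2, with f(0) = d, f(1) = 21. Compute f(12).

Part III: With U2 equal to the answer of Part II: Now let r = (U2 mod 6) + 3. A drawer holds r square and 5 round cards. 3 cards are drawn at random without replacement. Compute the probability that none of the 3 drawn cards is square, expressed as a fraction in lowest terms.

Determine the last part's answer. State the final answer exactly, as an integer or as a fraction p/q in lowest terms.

2/33

Part I: cross terms: (6*25 - -4*-25)=50, (-4*16 - -18*25)=386, (-18*9 - -18*16)=126, (-18*-25 - 6*9)=396; twice the area = |958| = 958; area = 479; boundary points = 10 + 1 + 7 + 2 = 20; strictly interior points = area - boundary/2 + 1 = 470; answer 470
Part II: U1 = 470; d = -5; f(2) = 3*(21) + 3*(-5) = 48; iterating: f(2)=48, f(3)=207, f(4)=765, f(5)=2916, f(6)=11043, f(7)=41877, f(8)=158760, f(9)=601911, f(10)=2282013, f(11)=8651772, f(12)=32801355; answer 32801355
Part III: U2 = 32801355; r = 6; total draws C(11,3) = 165; favorable C(5,3) = 10; P = 2/33; answer 2/33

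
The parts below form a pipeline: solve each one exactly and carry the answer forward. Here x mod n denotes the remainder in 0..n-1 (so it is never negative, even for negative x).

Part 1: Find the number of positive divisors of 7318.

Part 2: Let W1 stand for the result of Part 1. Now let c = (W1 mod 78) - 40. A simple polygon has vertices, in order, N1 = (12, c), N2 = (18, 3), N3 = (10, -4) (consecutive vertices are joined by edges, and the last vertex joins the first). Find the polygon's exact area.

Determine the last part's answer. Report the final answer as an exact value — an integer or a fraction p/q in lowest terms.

Part 1: 7318 = 2 * 3659; number of divisors = (1+1) * (1+1) = 4; answer 4
Part 2: W1 = 4; c = -36; cross terms: (12*3 - 18*-36)=684, (18*-4 - 10*3)=-102, (10*-36 - 12*-4)=-312; twice the area = |270| = 270; area = 135; answer 135

135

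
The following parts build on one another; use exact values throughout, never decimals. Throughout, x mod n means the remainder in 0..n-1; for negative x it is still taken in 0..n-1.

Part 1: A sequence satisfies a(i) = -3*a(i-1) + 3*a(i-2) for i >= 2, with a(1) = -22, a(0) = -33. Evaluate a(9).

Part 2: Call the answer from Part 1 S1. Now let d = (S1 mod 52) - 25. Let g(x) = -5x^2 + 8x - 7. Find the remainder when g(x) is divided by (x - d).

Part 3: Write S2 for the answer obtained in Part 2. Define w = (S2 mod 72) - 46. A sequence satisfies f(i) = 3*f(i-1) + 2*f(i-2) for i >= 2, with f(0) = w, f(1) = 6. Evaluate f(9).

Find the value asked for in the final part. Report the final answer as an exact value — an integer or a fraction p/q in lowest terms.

Part 1: a(2) = -3*(-22) + 3*(-33) = -33; iterating: a(2)=-33, a(3)=33, a(4)=-198, a(5)=693, a(6)=-2673, a(7)=10098, a(8)=-38313, a(9)=145233; answer 145233
Part 2: S1 = 145233; d = 24; remainder = value at the root: -5*(24)^2 + 8*(24)^1 - 7 = (-2880) + (192) + (-7) = -2695; answer -2695
Part 3: S2 = -2695; w = -5; f(2) = 3*(6) + 2*(-5) = 8; iterating: f(2)=8, f(3)=36, f(4)=124, f(5)=444, f(6)=1580, f(7)=5628, f(8)=20044, f(9)=71388; answer 71388

71388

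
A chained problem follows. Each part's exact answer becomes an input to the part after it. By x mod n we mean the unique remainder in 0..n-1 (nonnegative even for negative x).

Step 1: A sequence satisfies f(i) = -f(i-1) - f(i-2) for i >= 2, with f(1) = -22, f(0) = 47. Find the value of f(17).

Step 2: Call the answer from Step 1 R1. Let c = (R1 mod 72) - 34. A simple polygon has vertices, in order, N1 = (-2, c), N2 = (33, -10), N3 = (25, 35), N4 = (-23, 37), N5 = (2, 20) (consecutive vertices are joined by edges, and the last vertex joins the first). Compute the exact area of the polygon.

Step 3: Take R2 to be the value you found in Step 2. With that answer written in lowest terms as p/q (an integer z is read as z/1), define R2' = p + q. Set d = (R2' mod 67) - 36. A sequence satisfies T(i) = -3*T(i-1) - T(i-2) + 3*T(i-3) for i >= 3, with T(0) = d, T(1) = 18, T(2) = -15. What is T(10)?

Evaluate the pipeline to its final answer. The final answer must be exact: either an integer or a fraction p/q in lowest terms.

Step 1: f(2) = -1*(-22) - 1*(47) = -25; iterating: f(2)=-25, f(3)=47, f(4)=-22, f(5)=-25, f(6)=47, f(7)=-22, f(8)=-25, f(9)=47, f(10)=-22, f(11)=-25, f(12)=47, f(13)=-22, f(14)=-25, f(15)=47, f(16)=-22, f(17)=-25; answer -25
Step 2: R1 = -25; c = 13; cross terms: (-2*-10 - 33*13)=-409, (33*35 - 25*-10)=1405, (25*37 - -23*35)=1730, (-23*20 - 2*37)=-534, (2*13 - -2*20)=66; twice the area = |2258| = 2258; area = 1129; answer 1129
Step 3: R2 = 1129; threaded value p + q = 1130; d = 22; T(3) = -3*(-15) - 1*(18) + 3*(22) = 93; iterating: T(3)=93, T(4)=-210, T(5)=492, T(6)=-987, T(7)=1839, T(8)=-3054, T(9)=4362, T(10)=-4515; answer -4515

-4515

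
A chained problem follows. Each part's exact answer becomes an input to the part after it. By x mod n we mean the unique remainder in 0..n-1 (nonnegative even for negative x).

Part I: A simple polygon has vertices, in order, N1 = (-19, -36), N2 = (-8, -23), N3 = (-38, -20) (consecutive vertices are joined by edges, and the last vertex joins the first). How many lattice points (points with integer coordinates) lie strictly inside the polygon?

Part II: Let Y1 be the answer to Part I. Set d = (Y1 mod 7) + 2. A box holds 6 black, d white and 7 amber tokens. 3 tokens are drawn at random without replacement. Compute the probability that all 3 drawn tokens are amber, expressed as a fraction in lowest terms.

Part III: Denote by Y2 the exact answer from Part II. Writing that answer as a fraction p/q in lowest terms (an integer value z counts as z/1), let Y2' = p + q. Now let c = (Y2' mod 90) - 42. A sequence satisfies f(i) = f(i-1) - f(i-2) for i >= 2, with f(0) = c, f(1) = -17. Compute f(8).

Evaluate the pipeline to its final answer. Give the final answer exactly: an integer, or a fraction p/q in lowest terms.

Part I: cross terms: (-19*-23 - -8*-36)=149, (-8*-20 - -38*-23)=-714, (-38*-36 - -19*-20)=988; twice the area = |423| = 423; area = 423/2; boundary points = 1 + 3 + 1 = 5; strictly interior points = area - boundary/2 + 1 = 210; answer 210
Part II: Y1 = 210; d = 2; total draws C(15,3) = 455; favorable C(7,3) = 35; P = 1/13; answer 1/13
Part III: Y2 = 1/13; threaded value p + q = 14; c = -28; f(2) = 1*(-17) - 1*(-28) = 11; iterating: f(2)=11, f(3)=28, f(4)=17, f(5)=-11, f(6)=-28, f(7)=-17, f(8)=11; answer 11

11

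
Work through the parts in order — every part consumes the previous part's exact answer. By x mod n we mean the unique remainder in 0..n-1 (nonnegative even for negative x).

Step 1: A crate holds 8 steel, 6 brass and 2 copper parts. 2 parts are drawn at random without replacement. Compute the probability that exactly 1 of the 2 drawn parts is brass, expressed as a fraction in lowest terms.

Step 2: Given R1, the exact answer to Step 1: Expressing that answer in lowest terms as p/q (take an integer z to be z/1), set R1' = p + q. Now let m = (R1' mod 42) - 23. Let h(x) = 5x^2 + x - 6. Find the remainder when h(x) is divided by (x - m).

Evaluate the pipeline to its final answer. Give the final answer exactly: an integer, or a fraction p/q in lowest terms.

1974

Step 1: total draws C(16,2) = 120; favorable C(6,1)*C(10,1) = 60; P = 1/2; answer 1/2
Step 2: R1 = 1/2; threaded value p + q = 3; m = -20; remainder = value at the root: 5*(-20)^2 + 1*(-20)^1 - 6 = (2000) + (-20) + (-6) = 1974; answer 1974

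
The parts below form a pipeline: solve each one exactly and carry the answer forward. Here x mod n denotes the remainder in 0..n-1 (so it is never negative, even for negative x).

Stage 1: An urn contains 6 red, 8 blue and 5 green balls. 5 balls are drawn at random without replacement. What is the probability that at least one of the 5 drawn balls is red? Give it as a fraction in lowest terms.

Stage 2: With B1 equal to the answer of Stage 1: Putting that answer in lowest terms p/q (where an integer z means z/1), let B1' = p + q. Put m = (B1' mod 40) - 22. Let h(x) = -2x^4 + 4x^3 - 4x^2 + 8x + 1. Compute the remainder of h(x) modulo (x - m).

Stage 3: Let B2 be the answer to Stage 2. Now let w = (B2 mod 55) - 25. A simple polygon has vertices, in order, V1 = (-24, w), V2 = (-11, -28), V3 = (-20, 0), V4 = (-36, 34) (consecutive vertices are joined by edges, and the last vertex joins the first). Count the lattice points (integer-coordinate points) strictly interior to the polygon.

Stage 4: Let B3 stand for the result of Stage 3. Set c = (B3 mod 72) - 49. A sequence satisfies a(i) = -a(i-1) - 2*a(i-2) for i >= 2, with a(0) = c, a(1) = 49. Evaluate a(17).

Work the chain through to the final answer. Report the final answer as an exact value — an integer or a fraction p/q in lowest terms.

Stage 1: total draws C(19,5) = 11628; complement C(13,5) = 1287; favorable 11628 - 1287 = 10341; P = 1149/1292; answer 1149/1292
Stage 2: B1 = 1149/1292; threaded value p + q = 2441; m = -21; remainder = value at the root: -2*(-21)^4 + 4*(-21)^3 - 4*(-21)^2 + 8*(-21)^1 + 1 = (-388962) + (-37044) + (-1764) + (-168) + (1) = -427937; answer -427937
Stage 3: B2 = -427937; w = -7; cross terms: (-24*-28 - -11*-7)=595, (-11*0 - -20*-28)=-560, (-20*34 - -36*0)=-680, (-36*-7 - -24*34)=1068; twice the area = |423| = 423; area = 423/2; boundary points = 1 + 1 + 2 + 1 = 5; strictly interior points = area - boundary/2 + 1 = 210; answer 210
Stage 4: B3 = 210; c = 17; a(2) = -1*(49) - 2*(17) = -83; iterating: a(2)=-83, a(3)=-15, a(4)=181, a(5)=-151, a(6)=-211, a(7)=513, a(8)=-91, a(9)=-935, a(10)=1117, a(11)=753, a(12)=-2987, a(13)=1481, a(14)=4493, a(15)=-7455, a(16)=-1531, a(17)=16441; answer 16441

16441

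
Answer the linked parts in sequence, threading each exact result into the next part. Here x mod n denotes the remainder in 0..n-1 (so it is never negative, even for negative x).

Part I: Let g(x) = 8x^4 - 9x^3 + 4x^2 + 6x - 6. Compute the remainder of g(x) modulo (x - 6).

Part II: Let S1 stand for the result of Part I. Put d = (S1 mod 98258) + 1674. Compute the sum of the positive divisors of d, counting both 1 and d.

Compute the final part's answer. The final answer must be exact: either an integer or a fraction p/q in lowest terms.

27216

Part I: remainder = value at the root: 8*(6)^4 - 9*(6)^3 + 4*(6)^2 + 6*(6)^1 - 6 = (10368) + (-1944) + (144) + (36) + (-6) = 8598; answer 8598
Part II: S1 = 8598; d = 10272; 10272 = 2^5 * 3 * 107; sigma = (1 + 2 + 4 + 8 + 16 + 32) * (1 + 3) * (1 + 107) = 63 * 4 * 108 = 27216; answer 27216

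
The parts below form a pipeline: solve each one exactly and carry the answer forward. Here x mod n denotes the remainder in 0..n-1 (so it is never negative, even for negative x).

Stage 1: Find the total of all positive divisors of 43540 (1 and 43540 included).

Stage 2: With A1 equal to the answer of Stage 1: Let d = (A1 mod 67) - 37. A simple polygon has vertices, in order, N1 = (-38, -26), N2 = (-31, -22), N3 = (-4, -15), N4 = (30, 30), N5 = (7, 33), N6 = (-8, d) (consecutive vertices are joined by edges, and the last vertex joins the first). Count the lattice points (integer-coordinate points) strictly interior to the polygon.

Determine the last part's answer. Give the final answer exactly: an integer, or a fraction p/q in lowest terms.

Stage 1: 43540 = 2^2 * 5 * 7 * 311; sigma = (1 + 2 + 4) * (1 + 5) * (1 + 7) * (1 + 311) = 7 * 6 * 8 * 312 = 104832; answer 104832
Stage 2: A1 = 104832; d = 7; cross terms: (-38*-22 - -31*-26)=30, (-31*-15 - -4*-22)=377, (-4*30 - 30*-15)=330, (30*33 - 7*30)=780, (7*7 - -8*33)=313, (-8*-26 - -38*7)=474; twice the area = |2304| = 2304; area = 1152; boundary points = 1 + 1 + 1 + 1 + 1 + 3 = 8; strictly interior points = area - boundary/2 + 1 = 1149; answer 1149

1149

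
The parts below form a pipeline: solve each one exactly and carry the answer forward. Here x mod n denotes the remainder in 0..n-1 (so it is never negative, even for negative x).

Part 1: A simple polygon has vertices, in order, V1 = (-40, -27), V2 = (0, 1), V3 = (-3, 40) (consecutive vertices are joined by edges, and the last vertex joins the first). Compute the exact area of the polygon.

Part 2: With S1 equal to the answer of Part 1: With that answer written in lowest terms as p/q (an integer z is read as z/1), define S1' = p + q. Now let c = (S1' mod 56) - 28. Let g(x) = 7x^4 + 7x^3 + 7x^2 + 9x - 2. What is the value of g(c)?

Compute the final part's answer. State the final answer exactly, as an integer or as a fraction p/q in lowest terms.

112748

Part 1: cross terms: (-40*1 - 0*-27)=-40, (0*40 - -3*1)=3, (-3*-27 - -40*40)=1681; twice the area = |1644| = 1644; area = 822; answer 822
Part 2: S1 = 822; threaded value p + q = 823; c = 11; 7*(11)^4 + 7*(11)^3 + 7*(11)^2 + 9*(11)^1 - 2 = (102487) + (9317) + (847) + (99) + (-2) = 112748; answer 112748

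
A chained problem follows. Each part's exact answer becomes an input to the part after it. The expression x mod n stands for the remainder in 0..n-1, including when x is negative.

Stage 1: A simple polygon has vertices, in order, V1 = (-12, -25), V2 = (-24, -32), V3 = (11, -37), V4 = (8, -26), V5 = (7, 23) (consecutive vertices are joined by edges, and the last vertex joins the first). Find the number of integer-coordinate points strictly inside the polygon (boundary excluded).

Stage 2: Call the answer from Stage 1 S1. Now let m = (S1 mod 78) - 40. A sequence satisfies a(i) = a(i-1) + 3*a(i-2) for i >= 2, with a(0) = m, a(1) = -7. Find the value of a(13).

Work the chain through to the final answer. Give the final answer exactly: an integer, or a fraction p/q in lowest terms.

Stage 1: cross terms: (-12*-32 - -24*-25)=-216, (-24*-37 - 11*-32)=1240, (11*-26 - 8*-37)=10, (8*23 - 7*-26)=366, (7*-25 - -12*23)=101; twice the area = |1501| = 1501; area = 1501/2; boundary points = 1 + 5 + 1 + 1 + 1 = 9; strictly interior points = area - boundary/2 + 1 = 747; answer 747
Stage 2: S1 = 747; m = 5; a(2) = 1*(-7) + 3*(5) = 8; iterating: a(2)=8, a(3)=-13, a(4)=11, a(5)=-28, a(6)=5, a(7)=-79, a(8)=-64, a(9)=-301, a(10)=-493, a(11)=-1396, a(12)=-2875, a(13)=-7063; answer -7063

-7063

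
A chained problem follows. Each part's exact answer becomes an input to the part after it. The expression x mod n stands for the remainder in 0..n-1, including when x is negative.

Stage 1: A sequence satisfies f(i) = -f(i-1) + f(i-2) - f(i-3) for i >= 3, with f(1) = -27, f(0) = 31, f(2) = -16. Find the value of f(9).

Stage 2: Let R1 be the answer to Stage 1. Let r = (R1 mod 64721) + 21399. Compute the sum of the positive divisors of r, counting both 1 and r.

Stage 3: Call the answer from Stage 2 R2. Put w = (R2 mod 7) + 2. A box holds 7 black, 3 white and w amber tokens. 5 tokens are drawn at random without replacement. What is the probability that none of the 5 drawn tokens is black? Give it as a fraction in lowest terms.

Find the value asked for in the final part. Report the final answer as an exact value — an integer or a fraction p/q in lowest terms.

3/104

Stage 1: f(3) = -1*(-16) + 1*(-27) - 1*(31) = -42; iterating: f(3)=-42, f(4)=53, f(5)=-79, f(6)=174, f(7)=-306, f(8)=559, f(9)=-1039; answer -1039
Stage 2: R1 = -1039; r = 85081; 85081 is prime, so its only divisors are 1 and 85081; sigma = 1 + 85081 = 85082; answer 85082
Stage 3: R2 = 85082; w = 6; total draws C(16,5) = 4368; favorable C(9,5) = 126; P = 3/104; answer 3/104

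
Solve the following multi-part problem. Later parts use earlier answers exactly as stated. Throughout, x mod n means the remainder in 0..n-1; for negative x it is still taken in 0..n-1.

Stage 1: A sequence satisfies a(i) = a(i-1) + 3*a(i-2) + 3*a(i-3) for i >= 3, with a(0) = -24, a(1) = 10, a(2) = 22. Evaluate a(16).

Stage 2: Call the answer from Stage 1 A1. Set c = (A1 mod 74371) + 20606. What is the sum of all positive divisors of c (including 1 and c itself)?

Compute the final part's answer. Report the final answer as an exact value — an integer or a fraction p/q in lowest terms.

Stage 1: a(3) = 1*(22) + 3*(10) + 3*(-24) = -20; iterating: a(3)=-20, a(4)=76, a(5)=82, a(6)=250, a(7)=724, a(8)=1720, a(9)=4642, a(10)=11974, a(11)=31060, a(12)=80908, a(13)=210010, a(14)=545914, a(15)=1418668, a(16)=3686440; answer 3686440
Stage 2: A1 = 3686440; c = 62867; 62867 = 7^2 * 1283; sigma = (1 + 7 + 49) * (1 + 1283) = 57 * 1284 = 73188; answer 73188

73188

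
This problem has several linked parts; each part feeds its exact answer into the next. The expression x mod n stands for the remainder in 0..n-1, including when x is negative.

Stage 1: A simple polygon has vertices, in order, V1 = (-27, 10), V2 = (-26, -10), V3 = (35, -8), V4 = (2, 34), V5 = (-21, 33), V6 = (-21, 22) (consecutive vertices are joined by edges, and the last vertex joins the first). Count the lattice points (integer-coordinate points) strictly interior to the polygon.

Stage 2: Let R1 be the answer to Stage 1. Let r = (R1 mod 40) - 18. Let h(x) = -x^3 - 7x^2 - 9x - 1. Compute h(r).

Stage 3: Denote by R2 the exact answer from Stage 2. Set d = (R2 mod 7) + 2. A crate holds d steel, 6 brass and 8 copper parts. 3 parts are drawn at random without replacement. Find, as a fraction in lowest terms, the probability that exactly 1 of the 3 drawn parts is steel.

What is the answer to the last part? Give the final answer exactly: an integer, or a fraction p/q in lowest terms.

Stage 1: cross terms: (-27*-10 - -26*10)=530, (-26*-8 - 35*-10)=558, (35*34 - 2*-8)=1206, (2*33 - -21*34)=780, (-21*22 - -21*33)=231, (-21*10 - -27*22)=384; twice the area = |3689| = 3689; area = 3689/2; boundary points = 1 + 1 + 3 + 1 + 11 + 6 = 23; strictly interior points = area - boundary/2 + 1 = 1834; answer 1834
Stage 2: R1 = 1834; r = 16; -1*(16)^3 - 7*(16)^2 - 9*(16)^1 - 1 = (-4096) + (-1792) + (-144) + (-1) = -6033; answer -6033
Stage 3: R2 = -6033; d = 3; total draws C(17,3) = 680; favorable C(3,1)*C(14,2) = 273; P = 273/680; answer 273/680

273/680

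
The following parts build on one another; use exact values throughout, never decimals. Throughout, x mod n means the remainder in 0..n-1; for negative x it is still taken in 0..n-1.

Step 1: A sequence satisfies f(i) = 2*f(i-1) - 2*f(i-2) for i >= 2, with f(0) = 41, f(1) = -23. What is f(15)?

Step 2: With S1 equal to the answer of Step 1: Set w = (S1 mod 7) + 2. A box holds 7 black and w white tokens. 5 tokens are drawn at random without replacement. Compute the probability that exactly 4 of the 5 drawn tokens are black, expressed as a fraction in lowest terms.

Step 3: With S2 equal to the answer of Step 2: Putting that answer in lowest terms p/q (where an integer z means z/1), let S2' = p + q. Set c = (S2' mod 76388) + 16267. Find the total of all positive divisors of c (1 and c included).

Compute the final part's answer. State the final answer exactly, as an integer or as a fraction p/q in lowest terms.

24752

Step 1: f(2) = 2*(-23) - 2*(41) = -128; iterating: f(2)=-128, f(3)=-210, f(4)=-164, f(5)=92, f(6)=512, f(7)=840, f(8)=656, f(9)=-368, f(10)=-2048, f(11)=-3360, f(12)=-2624, f(13)=1472, f(14)=8192, f(15)=13440; answer 13440
Step 2: S1 = 13440; w = 2; total draws C(9,5) = 126; favorable C(7,4)*C(2,1) = 70; P = 5/9; answer 5/9
Step 3: S2 = 5/9; threaded value p + q = 14; c = 16281; 16281 = 3^5 * 67; sigma = (1 + 3 + 9 + 27 + 81 + 243) * (1 + 67) = 364 * 68 = 24752; answer 24752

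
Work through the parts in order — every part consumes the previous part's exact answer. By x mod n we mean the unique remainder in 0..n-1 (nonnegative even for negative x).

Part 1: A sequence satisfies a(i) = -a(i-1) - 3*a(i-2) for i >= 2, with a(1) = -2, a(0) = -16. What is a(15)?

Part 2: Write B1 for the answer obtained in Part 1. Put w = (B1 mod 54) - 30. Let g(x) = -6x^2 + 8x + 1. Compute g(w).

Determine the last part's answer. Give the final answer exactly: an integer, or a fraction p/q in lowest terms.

-39

Part 1: a(2) = -1*(-2) - 3*(-16) = 50; iterating: a(2)=50, a(3)=-44, a(4)=-106, a(5)=238, a(6)=80, a(7)=-794, a(8)=554, a(9)=1828, a(10)=-3490, a(11)=-1994, a(12)=12464, a(13)=-6482, a(14)=-30910, a(15)=50356; answer 50356
Part 2: B1 = 50356; w = -2; -6*(-2)^2 + 8*(-2)^1 + 1 = (-24) + (-16) + (1) = -39; answer -39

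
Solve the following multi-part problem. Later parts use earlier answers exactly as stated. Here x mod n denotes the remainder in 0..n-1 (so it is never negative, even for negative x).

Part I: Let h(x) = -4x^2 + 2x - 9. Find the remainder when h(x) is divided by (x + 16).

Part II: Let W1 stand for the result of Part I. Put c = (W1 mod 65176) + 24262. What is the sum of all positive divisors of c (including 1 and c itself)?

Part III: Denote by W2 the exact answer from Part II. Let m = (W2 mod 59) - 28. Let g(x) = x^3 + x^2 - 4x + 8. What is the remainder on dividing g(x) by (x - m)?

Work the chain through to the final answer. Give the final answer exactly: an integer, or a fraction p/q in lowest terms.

Part I: remainder = value at the root: -4*(-16)^2 + 2*(-16)^1 - 9 = (-1024) + (-32) + (-9) = -1065; answer -1065
Part II: W1 = -1065; c = 88373; 88373 = 67 * 1319; sigma = (1 + 67) * (1 + 1319) = 68 * 1320 = 89760; answer 89760
Part III: W2 = 89760; m = -7; remainder = value at the root: 1*(-7)^3 + 1*(-7)^2 - 4*(-7)^1 + 8 = (-343) + (49) + (28) + (8) = -258; answer -258

-258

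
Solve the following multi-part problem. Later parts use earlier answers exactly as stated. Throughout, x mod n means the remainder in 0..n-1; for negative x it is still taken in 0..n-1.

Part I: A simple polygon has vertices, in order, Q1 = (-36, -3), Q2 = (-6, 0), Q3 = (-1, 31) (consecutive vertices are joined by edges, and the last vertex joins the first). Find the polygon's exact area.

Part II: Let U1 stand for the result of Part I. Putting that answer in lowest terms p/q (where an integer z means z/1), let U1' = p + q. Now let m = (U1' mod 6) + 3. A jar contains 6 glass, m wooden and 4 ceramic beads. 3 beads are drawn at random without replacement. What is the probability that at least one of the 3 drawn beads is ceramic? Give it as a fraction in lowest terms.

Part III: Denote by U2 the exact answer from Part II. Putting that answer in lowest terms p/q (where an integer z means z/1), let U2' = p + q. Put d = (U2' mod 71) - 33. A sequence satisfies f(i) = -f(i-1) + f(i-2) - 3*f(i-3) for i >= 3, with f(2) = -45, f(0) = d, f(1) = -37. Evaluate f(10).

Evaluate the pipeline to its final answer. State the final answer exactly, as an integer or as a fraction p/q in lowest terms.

-537

Part I: cross terms: (-36*0 - -6*-3)=-18, (-6*31 - -1*0)=-186, (-1*-3 - -36*31)=1119; twice the area = |915| = 915; area = 915/2; answer 915/2
Part II: U1 = 915/2; threaded value p + q = 917; m = 8; total draws C(18,3) = 816; complement C(14,3) = 364; favorable 816 - 364 = 452; P = 113/204; answer 113/204
Part III: U2 = 113/204; threaded value p + q = 317; d = 0; f(3) = -1*(-45) + 1*(-37) - 3*(0) = 8; iterating: f(3)=8, f(4)=58, f(5)=85, f(6)=-51, f(7)=-38, f(8)=-268, f(9)=383, f(10)=-537; answer -537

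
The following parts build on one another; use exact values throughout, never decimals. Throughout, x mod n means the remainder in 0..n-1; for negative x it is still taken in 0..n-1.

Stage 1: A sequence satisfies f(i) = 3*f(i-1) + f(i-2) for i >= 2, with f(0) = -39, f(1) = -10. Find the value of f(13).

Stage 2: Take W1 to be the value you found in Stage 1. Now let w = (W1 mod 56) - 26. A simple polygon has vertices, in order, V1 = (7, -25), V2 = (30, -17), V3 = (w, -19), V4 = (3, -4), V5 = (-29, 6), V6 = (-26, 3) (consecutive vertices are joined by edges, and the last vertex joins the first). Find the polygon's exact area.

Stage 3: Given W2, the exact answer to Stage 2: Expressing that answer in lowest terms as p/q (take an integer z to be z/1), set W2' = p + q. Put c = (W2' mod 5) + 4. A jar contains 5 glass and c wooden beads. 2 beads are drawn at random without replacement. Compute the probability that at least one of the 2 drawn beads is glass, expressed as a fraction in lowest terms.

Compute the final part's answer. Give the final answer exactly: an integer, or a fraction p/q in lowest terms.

Stage 1: f(2) = 3*(-10) + 1*(-39) = -69; iterating: f(2)=-69, f(3)=-217, f(4)=-720, f(5)=-2377, f(6)=-7851, f(7)=-25930, f(8)=-85641, f(9)=-282853, f(10)=-934200, f(11)=-3085453, f(12)=-10190559, f(13)=-33657130; answer -33657130
Stage 2: W1 = -33657130; w = 20; cross terms: (7*-17 - 30*-25)=631, (30*-19 - 20*-17)=-230, (20*-4 - 3*-19)=-23, (3*6 - -29*-4)=-98, (-29*3 - -26*6)=69, (-26*-25 - 7*3)=629; twice the area = |978| = 978; area = 489; answer 489
Stage 3: W2 = 489; threaded value p + q = 490; c = 4; total draws C(9,2) = 36; complement C(4,2) = 6; favorable 36 - 6 = 30; P = 5/6; answer 5/6

5/6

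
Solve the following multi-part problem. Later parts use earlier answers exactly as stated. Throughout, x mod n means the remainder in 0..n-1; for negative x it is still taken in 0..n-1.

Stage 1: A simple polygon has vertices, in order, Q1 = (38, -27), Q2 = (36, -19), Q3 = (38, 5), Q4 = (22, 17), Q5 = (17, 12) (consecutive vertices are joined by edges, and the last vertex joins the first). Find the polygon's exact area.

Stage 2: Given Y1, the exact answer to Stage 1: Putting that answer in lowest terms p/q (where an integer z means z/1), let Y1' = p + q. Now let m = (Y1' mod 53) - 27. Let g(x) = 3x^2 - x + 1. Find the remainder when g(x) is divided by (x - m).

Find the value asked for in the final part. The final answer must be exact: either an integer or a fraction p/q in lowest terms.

Stage 1: cross terms: (38*-19 - 36*-27)=250, (36*5 - 38*-19)=902, (38*17 - 22*5)=536, (22*12 - 17*17)=-25, (17*-27 - 38*12)=-915; twice the area = |748| = 748; area = 374; answer 374
Stage 2: Y1 = 374; threaded value p + q = 375; m = -23; remainder = value at the root: 3*(-23)^2 - 1*(-23)^1 + 1 = (1587) + (23) + (1) = 1611; answer 1611

1611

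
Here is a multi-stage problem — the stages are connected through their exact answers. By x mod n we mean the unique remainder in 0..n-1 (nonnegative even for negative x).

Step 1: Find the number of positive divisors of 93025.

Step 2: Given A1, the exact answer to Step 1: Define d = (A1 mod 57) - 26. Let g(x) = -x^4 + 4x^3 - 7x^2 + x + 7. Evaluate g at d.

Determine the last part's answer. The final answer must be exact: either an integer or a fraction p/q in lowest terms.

Step 1: 93025 = 5^2 * 61^2; number of divisors = (2+1) * (2+1) = 9; answer 9
Step 2: A1 = 9; d = -17; -1*(-17)^4 + 4*(-17)^3 - 7*(-17)^2 + 1*(-17)^1 + 7 = (-83521) + (-19652) + (-2023) + (-17) + (7) = -105206; answer -105206

-105206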